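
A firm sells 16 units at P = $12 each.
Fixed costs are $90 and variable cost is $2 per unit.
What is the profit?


Total Revenue = P * Q = 12 * 16 = $192
Total Cost = FC + VC*Q = 90 + 2*16 = $122
Profit = TR - TC = 192 - 122 = $70

$70


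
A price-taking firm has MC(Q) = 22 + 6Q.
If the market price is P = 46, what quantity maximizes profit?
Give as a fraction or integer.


In perfect competition, profit is maximized where P = MC.
46 = 22 + 6Q
24 = 6Q
Q* = 24/6 = 4

4


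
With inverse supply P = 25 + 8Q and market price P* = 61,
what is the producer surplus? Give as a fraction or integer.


Minimum supply price (at Q=0): P_min = 25
Quantity supplied at P* = 61:
Q* = (61 - 25)/8 = 9/2
PS = (1/2) * Q* * (P* - P_min)
PS = (1/2) * 9/2 * (61 - 25)
PS = (1/2) * 9/2 * 36 = 81

81


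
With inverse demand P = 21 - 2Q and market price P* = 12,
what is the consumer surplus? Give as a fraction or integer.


Maximum willingness to pay (at Q=0): P_max = 21
Quantity demanded at P* = 12:
Q* = (21 - 12)/2 = 9/2
CS = (1/2) * Q* * (P_max - P*)
CS = (1/2) * 9/2 * (21 - 12)
CS = (1/2) * 9/2 * 9 = 81/4

81/4


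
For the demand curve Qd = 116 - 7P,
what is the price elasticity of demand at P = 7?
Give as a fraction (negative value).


dQ/dP = -7
At P = 7: Q = 116 - 7*7 = 67
E = (dQ/dP)(P/Q) = (-7)(7/67) = -49/67

-49/67


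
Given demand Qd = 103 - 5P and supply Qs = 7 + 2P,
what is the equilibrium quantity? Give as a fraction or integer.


First find equilibrium price:
103 - 5P = 7 + 2P
P* = 96/7 = 96/7
Then substitute into demand:
Q* = 103 - 5 * 96/7 = 241/7

241/7


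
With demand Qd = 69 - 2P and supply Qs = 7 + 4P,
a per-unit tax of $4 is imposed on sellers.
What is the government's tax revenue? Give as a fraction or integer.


With tax on sellers, new supply: Qs' = 7 + 4(P - 4)
= 4P - 9
New equilibrium quantity:
Q_new = 43
Tax revenue = tax * Q_new = 4 * 43 = 172

172


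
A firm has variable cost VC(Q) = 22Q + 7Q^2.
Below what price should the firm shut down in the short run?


AVC(Q) = VC(Q)/Q = 22 + 7Q
AVC is increasing in Q, so minimum AVC is at Q -> 0+.
Min AVC = 22
The firm should shut down if P < 22.

22


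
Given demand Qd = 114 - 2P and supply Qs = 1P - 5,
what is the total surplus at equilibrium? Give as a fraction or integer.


Find equilibrium: 114 - 2P = 1P - 5
114 + 5 = 3P
P* = 119/3 = 119/3
Q* = 1*119/3 - 5 = 104/3
Inverse demand: P = 57 - Q/2, so P_max = 57
Inverse supply: P = 5 + Q/1, so P_min = 5
CS = (1/2) * 104/3 * (57 - 119/3) = 2704/9
PS = (1/2) * 104/3 * (119/3 - 5) = 5408/9
TS = CS + PS = 2704/9 + 5408/9 = 2704/3

2704/3


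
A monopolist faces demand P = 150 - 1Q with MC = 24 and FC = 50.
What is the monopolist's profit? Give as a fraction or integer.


MR = MC: 150 - 2Q = 24
Q* = 63
P* = 150 - 1*63 = 87
Profit = (P* - MC)*Q* - FC
= (87 - 24)*63 - 50
= 63*63 - 50
= 3969 - 50 = 3919

3919


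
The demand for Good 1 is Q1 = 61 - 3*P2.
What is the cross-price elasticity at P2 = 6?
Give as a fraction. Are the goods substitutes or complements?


dQ1/dP2 = -3
At P2 = 6: Q1 = 61 - 3*6 = 43
Exy = (dQ1/dP2)(P2/Q1) = -3 * 6 / 43 = -18/43
Since Exy < 0, the goods are complements.

-18/43 (complements)


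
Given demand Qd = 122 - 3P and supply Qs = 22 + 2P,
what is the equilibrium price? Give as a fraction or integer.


At equilibrium, Qd = Qs.
122 - 3P = 22 + 2P
122 - 22 = 3P + 2P
100 = 5P
P* = 100/5 = 20

20


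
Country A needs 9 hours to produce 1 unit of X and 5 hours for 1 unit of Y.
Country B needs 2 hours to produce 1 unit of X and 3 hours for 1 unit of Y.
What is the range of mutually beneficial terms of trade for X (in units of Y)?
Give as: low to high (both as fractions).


Opportunity cost of X for Country A = hours_X / hours_Y = 9/5 = 9/5 units of Y
Opportunity cost of X for Country B = hours_X / hours_Y = 2/3 = 2/3 units of Y
Terms of trade must be between the two opportunity costs.
Range: 2/3 to 9/5

2/3 to 9/5


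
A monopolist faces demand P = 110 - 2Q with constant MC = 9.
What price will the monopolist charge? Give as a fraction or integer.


MR = 110 - 4Q
Set MR = MC: 110 - 4Q = 9
Q* = 101/4
Substitute into demand:
P* = 110 - 2*101/4 = 119/2

119/2


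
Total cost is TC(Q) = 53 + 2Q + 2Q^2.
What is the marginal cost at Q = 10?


MC = dTC/dQ = 2 + 2*2*Q
At Q = 10:
MC = 2 + 4*10
MC = 2 + 40 = 42

42


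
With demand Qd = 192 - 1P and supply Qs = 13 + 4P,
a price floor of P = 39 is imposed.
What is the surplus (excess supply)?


At P = 39:
Qd = 192 - 1*39 = 153
Qs = 13 + 4*39 = 169
Surplus = Qs - Qd = 169 - 153 = 16

16


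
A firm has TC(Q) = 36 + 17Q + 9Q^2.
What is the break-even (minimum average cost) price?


AC(Q) = 36/Q + 17 + 9Q
To minimize: dAC/dQ = -36/Q^2 + 9 = 0
Q^2 = 36/9 = 4
Q* = 2
Min AC = 36/2 + 17 + 9*2
Min AC = 18 + 17 + 18 = 53

53


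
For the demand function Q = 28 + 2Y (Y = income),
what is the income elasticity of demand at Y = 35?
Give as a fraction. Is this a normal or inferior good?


dQ/dY = 2
At Y = 35: Q = 28 + 2*35 = 98
Ey = (dQ/dY)(Y/Q) = 2 * 35 / 98 = 5/7
Since Ey > 0, this is a normal good.

5/7 (normal good)


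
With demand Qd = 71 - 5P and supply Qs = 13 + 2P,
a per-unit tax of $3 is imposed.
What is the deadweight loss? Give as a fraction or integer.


Pre-tax equilibrium quantity: Q* = 207/7
Post-tax equilibrium quantity: Q_tax = 177/7
Reduction in quantity: Q* - Q_tax = 30/7
DWL = (1/2) * tax * (Q* - Q_tax)
DWL = (1/2) * 3 * 30/7 = 45/7

45/7


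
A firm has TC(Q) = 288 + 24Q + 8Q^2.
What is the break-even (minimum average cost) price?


AC(Q) = 288/Q + 24 + 8Q
To minimize: dAC/dQ = -288/Q^2 + 8 = 0
Q^2 = 288/8 = 36
Q* = 6
Min AC = 288/6 + 24 + 8*6
Min AC = 48 + 24 + 48 = 120

120


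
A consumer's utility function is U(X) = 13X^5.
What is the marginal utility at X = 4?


MU = dU/dX = 13*5*X^(5-1)
MU = 65*X^4
At X = 4:
MU = 65 * 4^4
MU = 65 * 256 = 16640

16640


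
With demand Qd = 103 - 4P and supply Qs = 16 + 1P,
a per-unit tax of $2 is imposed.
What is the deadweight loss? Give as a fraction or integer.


Pre-tax equilibrium quantity: Q* = 167/5
Post-tax equilibrium quantity: Q_tax = 159/5
Reduction in quantity: Q* - Q_tax = 8/5
DWL = (1/2) * tax * (Q* - Q_tax)
DWL = (1/2) * 2 * 8/5 = 8/5

8/5


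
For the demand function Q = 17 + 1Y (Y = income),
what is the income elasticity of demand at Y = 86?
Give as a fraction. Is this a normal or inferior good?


dQ/dY = 1
At Y = 86: Q = 17 + 1*86 = 103
Ey = (dQ/dY)(Y/Q) = 1 * 86 / 103 = 86/103
Since Ey > 0, this is a normal good.

86/103 (normal good)


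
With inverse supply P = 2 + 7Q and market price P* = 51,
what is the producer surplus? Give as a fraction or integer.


Minimum supply price (at Q=0): P_min = 2
Quantity supplied at P* = 51:
Q* = (51 - 2)/7 = 7
PS = (1/2) * Q* * (P* - P_min)
PS = (1/2) * 7 * (51 - 2)
PS = (1/2) * 7 * 49 = 343/2

343/2


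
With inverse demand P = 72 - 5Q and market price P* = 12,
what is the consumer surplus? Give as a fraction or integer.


Maximum willingness to pay (at Q=0): P_max = 72
Quantity demanded at P* = 12:
Q* = (72 - 12)/5 = 12
CS = (1/2) * Q* * (P_max - P*)
CS = (1/2) * 12 * (72 - 12)
CS = (1/2) * 12 * 60 = 360

360


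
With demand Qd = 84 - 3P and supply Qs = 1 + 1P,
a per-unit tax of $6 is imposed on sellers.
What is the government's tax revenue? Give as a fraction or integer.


With tax on sellers, new supply: Qs' = 1 + 1(P - 6)
= 1P - 5
New equilibrium quantity:
Q_new = 69/4
Tax revenue = tax * Q_new = 6 * 69/4 = 207/2

207/2


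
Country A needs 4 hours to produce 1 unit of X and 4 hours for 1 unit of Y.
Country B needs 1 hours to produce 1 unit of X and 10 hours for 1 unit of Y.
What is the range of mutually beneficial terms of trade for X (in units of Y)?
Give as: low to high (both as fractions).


Opportunity cost of X for Country A = hours_X / hours_Y = 4/4 = 1 units of Y
Opportunity cost of X for Country B = hours_X / hours_Y = 1/10 = 1/10 units of Y
Terms of trade must be between the two opportunity costs.
Range: 1/10 to 1

1/10 to 1


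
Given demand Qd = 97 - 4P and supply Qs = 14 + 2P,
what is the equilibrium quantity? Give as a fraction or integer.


First find equilibrium price:
97 - 4P = 14 + 2P
P* = 83/6 = 83/6
Then substitute into demand:
Q* = 97 - 4 * 83/6 = 125/3

125/3


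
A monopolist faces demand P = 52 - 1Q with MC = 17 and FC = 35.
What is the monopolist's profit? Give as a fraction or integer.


MR = MC: 52 - 2Q = 17
Q* = 35/2
P* = 52 - 1*35/2 = 69/2
Profit = (P* - MC)*Q* - FC
= (69/2 - 17)*35/2 - 35
= 35/2*35/2 - 35
= 1225/4 - 35 = 1085/4

1085/4


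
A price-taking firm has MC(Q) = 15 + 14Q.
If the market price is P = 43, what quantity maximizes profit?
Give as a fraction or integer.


In perfect competition, profit is maximized where P = MC.
43 = 15 + 14Q
28 = 14Q
Q* = 28/14 = 2

2


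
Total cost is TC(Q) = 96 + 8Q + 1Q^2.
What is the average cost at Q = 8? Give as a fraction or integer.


TC(8) = 96 + 8*8 + 1*8^2
TC(8) = 96 + 64 + 64 = 224
AC = TC/Q = 224/8 = 28

28


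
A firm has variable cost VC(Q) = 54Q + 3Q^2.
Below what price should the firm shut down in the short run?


AVC(Q) = VC(Q)/Q = 54 + 3Q
AVC is increasing in Q, so minimum AVC is at Q -> 0+.
Min AVC = 54
The firm should shut down if P < 54.

54


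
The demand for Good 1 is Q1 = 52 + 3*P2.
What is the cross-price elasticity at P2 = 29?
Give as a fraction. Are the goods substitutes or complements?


dQ1/dP2 = 3
At P2 = 29: Q1 = 52 + 3*29 = 139
Exy = (dQ1/dP2)(P2/Q1) = 3 * 29 / 139 = 87/139
Since Exy > 0, the goods are substitutes.

87/139 (substitutes)


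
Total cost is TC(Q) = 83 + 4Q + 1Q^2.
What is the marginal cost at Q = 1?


MC = dTC/dQ = 4 + 2*1*Q
At Q = 1:
MC = 4 + 2*1
MC = 4 + 2 = 6

6


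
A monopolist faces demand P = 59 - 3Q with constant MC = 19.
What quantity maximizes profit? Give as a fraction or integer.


TR = P*Q = (59 - 3Q)Q = 59Q - 3Q^2
MR = dTR/dQ = 59 - 6Q
Set MR = MC:
59 - 6Q = 19
40 = 6Q
Q* = 40/6 = 20/3

20/3


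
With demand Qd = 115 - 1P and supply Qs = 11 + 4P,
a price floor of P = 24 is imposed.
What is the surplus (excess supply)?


At P = 24:
Qd = 115 - 1*24 = 91
Qs = 11 + 4*24 = 107
Surplus = Qs - Qd = 107 - 91 = 16

16


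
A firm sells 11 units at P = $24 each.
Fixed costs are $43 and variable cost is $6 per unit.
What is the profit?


Total Revenue = P * Q = 24 * 11 = $264
Total Cost = FC + VC*Q = 43 + 6*11 = $109
Profit = TR - TC = 264 - 109 = $155

$155


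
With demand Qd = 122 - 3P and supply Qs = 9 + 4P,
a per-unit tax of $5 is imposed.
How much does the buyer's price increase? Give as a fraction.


With a per-unit tax, the buyer's price increase depends on relative slopes.
Supply slope: d = 4, Demand slope: b = 3
Buyer's price increase = d * tax / (b + d)
= 4 * 5 / (3 + 4)
= 20 / 7 = 20/7

20/7


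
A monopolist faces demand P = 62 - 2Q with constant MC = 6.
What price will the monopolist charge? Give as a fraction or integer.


MR = 62 - 4Q
Set MR = MC: 62 - 4Q = 6
Q* = 14
Substitute into demand:
P* = 62 - 2*14 = 34

34


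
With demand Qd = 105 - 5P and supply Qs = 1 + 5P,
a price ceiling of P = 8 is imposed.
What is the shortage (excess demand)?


At P = 8:
Qd = 105 - 5*8 = 65
Qs = 1 + 5*8 = 41
Shortage = Qd - Qs = 65 - 41 = 24

24


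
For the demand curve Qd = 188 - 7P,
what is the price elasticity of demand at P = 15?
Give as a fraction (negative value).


dQ/dP = -7
At P = 15: Q = 188 - 7*15 = 83
E = (dQ/dP)(P/Q) = (-7)(15/83) = -105/83

-105/83


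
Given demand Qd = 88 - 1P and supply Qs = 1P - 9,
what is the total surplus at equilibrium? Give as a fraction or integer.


Find equilibrium: 88 - 1P = 1P - 9
88 + 9 = 2P
P* = 97/2 = 97/2
Q* = 1*97/2 - 9 = 79/2
Inverse demand: P = 88 - Q/1, so P_max = 88
Inverse supply: P = 9 + Q/1, so P_min = 9
CS = (1/2) * 79/2 * (88 - 97/2) = 6241/8
PS = (1/2) * 79/2 * (97/2 - 9) = 6241/8
TS = CS + PS = 6241/8 + 6241/8 = 6241/4

6241/4


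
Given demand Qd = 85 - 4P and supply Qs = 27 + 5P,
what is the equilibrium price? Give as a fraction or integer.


At equilibrium, Qd = Qs.
85 - 4P = 27 + 5P
85 - 27 = 4P + 5P
58 = 9P
P* = 58/9 = 58/9

58/9


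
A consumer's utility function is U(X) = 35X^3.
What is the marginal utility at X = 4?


MU = dU/dX = 35*3*X^(3-1)
MU = 105*X^2
At X = 4:
MU = 105 * 4^2
MU = 105 * 16 = 1680

1680


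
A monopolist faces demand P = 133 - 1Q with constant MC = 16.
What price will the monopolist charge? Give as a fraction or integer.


MR = 133 - 2Q
Set MR = MC: 133 - 2Q = 16
Q* = 117/2
Substitute into demand:
P* = 133 - 1*117/2 = 149/2

149/2


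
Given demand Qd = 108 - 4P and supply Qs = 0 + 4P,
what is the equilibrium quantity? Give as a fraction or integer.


First find equilibrium price:
108 - 4P = 0 + 4P
P* = 108/8 = 27/2
Then substitute into demand:
Q* = 108 - 4 * 27/2 = 54

54


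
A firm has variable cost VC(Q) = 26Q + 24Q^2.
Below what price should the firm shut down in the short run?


AVC(Q) = VC(Q)/Q = 26 + 24Q
AVC is increasing in Q, so minimum AVC is at Q -> 0+.
Min AVC = 26
The firm should shut down if P < 26.

26


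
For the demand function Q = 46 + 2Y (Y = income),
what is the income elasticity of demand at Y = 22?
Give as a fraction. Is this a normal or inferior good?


dQ/dY = 2
At Y = 22: Q = 46 + 2*22 = 90
Ey = (dQ/dY)(Y/Q) = 2 * 22 / 90 = 22/45
Since Ey > 0, this is a normal good.

22/45 (normal good)


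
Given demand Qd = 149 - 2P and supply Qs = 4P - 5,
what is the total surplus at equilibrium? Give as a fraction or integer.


Find equilibrium: 149 - 2P = 4P - 5
149 + 5 = 6P
P* = 154/6 = 77/3
Q* = 4*77/3 - 5 = 293/3
Inverse demand: P = 149/2 - Q/2, so P_max = 149/2
Inverse supply: P = 5/4 + Q/4, so P_min = 5/4
CS = (1/2) * 293/3 * (149/2 - 77/3) = 85849/36
PS = (1/2) * 293/3 * (77/3 - 5/4) = 85849/72
TS = CS + PS = 85849/36 + 85849/72 = 85849/24

85849/24


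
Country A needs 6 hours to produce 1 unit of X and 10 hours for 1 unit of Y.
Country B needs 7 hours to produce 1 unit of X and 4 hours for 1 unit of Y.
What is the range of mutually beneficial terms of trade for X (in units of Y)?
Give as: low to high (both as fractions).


Opportunity cost of X for Country A = hours_X / hours_Y = 6/10 = 3/5 units of Y
Opportunity cost of X for Country B = hours_X / hours_Y = 7/4 = 7/4 units of Y
Terms of trade must be between the two opportunity costs.
Range: 3/5 to 7/4

3/5 to 7/4


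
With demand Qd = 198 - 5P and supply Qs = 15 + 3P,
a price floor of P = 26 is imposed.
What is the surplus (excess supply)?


At P = 26:
Qd = 198 - 5*26 = 68
Qs = 15 + 3*26 = 93
Surplus = Qs - Qd = 93 - 68 = 25

25


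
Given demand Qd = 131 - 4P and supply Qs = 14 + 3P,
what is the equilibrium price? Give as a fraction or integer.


At equilibrium, Qd = Qs.
131 - 4P = 14 + 3P
131 - 14 = 4P + 3P
117 = 7P
P* = 117/7 = 117/7

117/7


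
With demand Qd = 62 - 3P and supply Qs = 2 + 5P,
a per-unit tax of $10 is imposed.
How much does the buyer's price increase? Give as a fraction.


With a per-unit tax, the buyer's price increase depends on relative slopes.
Supply slope: d = 5, Demand slope: b = 3
Buyer's price increase = d * tax / (b + d)
= 5 * 10 / (3 + 5)
= 50 / 8 = 25/4

25/4


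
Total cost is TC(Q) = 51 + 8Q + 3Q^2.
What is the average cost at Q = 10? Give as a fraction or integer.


TC(10) = 51 + 8*10 + 3*10^2
TC(10) = 51 + 80 + 300 = 431
AC = TC/Q = 431/10 = 431/10

431/10


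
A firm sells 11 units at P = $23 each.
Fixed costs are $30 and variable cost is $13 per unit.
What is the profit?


Total Revenue = P * Q = 23 * 11 = $253
Total Cost = FC + VC*Q = 30 + 13*11 = $173
Profit = TR - TC = 253 - 173 = $80

$80


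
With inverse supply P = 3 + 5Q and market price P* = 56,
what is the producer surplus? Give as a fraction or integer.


Minimum supply price (at Q=0): P_min = 3
Quantity supplied at P* = 56:
Q* = (56 - 3)/5 = 53/5
PS = (1/2) * Q* * (P* - P_min)
PS = (1/2) * 53/5 * (56 - 3)
PS = (1/2) * 53/5 * 53 = 2809/10

2809/10


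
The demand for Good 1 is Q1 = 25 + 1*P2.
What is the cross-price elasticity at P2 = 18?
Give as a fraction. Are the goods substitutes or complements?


dQ1/dP2 = 1
At P2 = 18: Q1 = 25 + 1*18 = 43
Exy = (dQ1/dP2)(P2/Q1) = 1 * 18 / 43 = 18/43
Since Exy > 0, the goods are substitutes.

18/43 (substitutes)


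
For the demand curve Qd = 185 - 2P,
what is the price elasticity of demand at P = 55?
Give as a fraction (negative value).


dQ/dP = -2
At P = 55: Q = 185 - 2*55 = 75
E = (dQ/dP)(P/Q) = (-2)(55/75) = -22/15

-22/15


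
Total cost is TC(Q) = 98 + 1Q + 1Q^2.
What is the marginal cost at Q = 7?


MC = dTC/dQ = 1 + 2*1*Q
At Q = 7:
MC = 1 + 2*7
MC = 1 + 14 = 15

15


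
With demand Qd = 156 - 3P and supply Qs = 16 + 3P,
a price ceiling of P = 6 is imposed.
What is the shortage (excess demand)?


At P = 6:
Qd = 156 - 3*6 = 138
Qs = 16 + 3*6 = 34
Shortage = Qd - Qs = 138 - 34 = 104

104


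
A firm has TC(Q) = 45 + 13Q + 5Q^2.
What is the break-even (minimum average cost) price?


AC(Q) = 45/Q + 13 + 5Q
To minimize: dAC/dQ = -45/Q^2 + 5 = 0
Q^2 = 45/5 = 9
Q* = 3
Min AC = 45/3 + 13 + 5*3
Min AC = 15 + 13 + 15 = 43

43


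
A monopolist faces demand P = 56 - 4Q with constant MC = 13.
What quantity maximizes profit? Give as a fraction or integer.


TR = P*Q = (56 - 4Q)Q = 56Q - 4Q^2
MR = dTR/dQ = 56 - 8Q
Set MR = MC:
56 - 8Q = 13
43 = 8Q
Q* = 43/8 = 43/8

43/8


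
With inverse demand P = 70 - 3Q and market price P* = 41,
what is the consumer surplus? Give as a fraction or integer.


Maximum willingness to pay (at Q=0): P_max = 70
Quantity demanded at P* = 41:
Q* = (70 - 41)/3 = 29/3
CS = (1/2) * Q* * (P_max - P*)
CS = (1/2) * 29/3 * (70 - 41)
CS = (1/2) * 29/3 * 29 = 841/6

841/6


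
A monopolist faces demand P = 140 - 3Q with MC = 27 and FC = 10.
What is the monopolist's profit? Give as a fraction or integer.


MR = MC: 140 - 6Q = 27
Q* = 113/6
P* = 140 - 3*113/6 = 167/2
Profit = (P* - MC)*Q* - FC
= (167/2 - 27)*113/6 - 10
= 113/2*113/6 - 10
= 12769/12 - 10 = 12649/12

12649/12


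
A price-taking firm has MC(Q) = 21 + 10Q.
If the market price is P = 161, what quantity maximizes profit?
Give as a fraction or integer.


In perfect competition, profit is maximized where P = MC.
161 = 21 + 10Q
140 = 10Q
Q* = 140/10 = 14

14


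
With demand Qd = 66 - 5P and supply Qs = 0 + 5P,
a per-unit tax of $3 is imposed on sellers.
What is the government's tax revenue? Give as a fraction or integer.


With tax on sellers, new supply: Qs' = 0 + 5(P - 3)
= 5P - 15
New equilibrium quantity:
Q_new = 51/2
Tax revenue = tax * Q_new = 3 * 51/2 = 153/2

153/2


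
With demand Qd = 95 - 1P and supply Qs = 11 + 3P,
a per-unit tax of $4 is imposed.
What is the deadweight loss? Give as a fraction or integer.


Pre-tax equilibrium quantity: Q* = 74
Post-tax equilibrium quantity: Q_tax = 71
Reduction in quantity: Q* - Q_tax = 3
DWL = (1/2) * tax * (Q* - Q_tax)
DWL = (1/2) * 4 * 3 = 6

6


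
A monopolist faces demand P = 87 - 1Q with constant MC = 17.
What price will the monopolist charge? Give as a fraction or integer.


MR = 87 - 2Q
Set MR = MC: 87 - 2Q = 17
Q* = 35
Substitute into demand:
P* = 87 - 1*35 = 52

52


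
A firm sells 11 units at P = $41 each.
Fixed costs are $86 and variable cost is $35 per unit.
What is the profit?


Total Revenue = P * Q = 41 * 11 = $451
Total Cost = FC + VC*Q = 86 + 35*11 = $471
Profit = TR - TC = 451 - 471 = $-20

$-20


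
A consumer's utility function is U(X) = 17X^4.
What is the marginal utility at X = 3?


MU = dU/dX = 17*4*X^(4-1)
MU = 68*X^3
At X = 3:
MU = 68 * 3^3
MU = 68 * 27 = 1836

1836


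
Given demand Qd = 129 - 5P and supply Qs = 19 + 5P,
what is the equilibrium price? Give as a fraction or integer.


At equilibrium, Qd = Qs.
129 - 5P = 19 + 5P
129 - 19 = 5P + 5P
110 = 10P
P* = 110/10 = 11

11


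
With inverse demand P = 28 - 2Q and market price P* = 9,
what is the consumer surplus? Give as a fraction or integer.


Maximum willingness to pay (at Q=0): P_max = 28
Quantity demanded at P* = 9:
Q* = (28 - 9)/2 = 19/2
CS = (1/2) * Q* * (P_max - P*)
CS = (1/2) * 19/2 * (28 - 9)
CS = (1/2) * 19/2 * 19 = 361/4

361/4


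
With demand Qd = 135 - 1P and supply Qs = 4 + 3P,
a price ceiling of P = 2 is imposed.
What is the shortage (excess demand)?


At P = 2:
Qd = 135 - 1*2 = 133
Qs = 4 + 3*2 = 10
Shortage = Qd - Qs = 133 - 10 = 123

123


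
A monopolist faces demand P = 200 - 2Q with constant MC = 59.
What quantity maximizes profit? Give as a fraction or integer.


TR = P*Q = (200 - 2Q)Q = 200Q - 2Q^2
MR = dTR/dQ = 200 - 4Q
Set MR = MC:
200 - 4Q = 59
141 = 4Q
Q* = 141/4 = 141/4

141/4


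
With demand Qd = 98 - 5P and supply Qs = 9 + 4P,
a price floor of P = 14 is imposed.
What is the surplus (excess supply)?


At P = 14:
Qd = 98 - 5*14 = 28
Qs = 9 + 4*14 = 65
Surplus = Qs - Qd = 65 - 28 = 37

37


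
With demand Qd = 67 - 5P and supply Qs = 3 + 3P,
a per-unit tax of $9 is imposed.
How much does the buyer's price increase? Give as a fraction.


With a per-unit tax, the buyer's price increase depends on relative slopes.
Supply slope: d = 3, Demand slope: b = 5
Buyer's price increase = d * tax / (b + d)
= 3 * 9 / (5 + 3)
= 27 / 8 = 27/8

27/8


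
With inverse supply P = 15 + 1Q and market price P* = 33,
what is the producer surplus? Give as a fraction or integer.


Minimum supply price (at Q=0): P_min = 15
Quantity supplied at P* = 33:
Q* = (33 - 15)/1 = 18
PS = (1/2) * Q* * (P* - P_min)
PS = (1/2) * 18 * (33 - 15)
PS = (1/2) * 18 * 18 = 162

162


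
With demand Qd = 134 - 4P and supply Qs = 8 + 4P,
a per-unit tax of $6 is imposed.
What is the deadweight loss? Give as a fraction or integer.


Pre-tax equilibrium quantity: Q* = 71
Post-tax equilibrium quantity: Q_tax = 59
Reduction in quantity: Q* - Q_tax = 12
DWL = (1/2) * tax * (Q* - Q_tax)
DWL = (1/2) * 6 * 12 = 36

36


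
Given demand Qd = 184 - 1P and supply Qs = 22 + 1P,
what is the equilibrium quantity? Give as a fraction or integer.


First find equilibrium price:
184 - 1P = 22 + 1P
P* = 162/2 = 81
Then substitute into demand:
Q* = 184 - 1 * 81 = 103

103


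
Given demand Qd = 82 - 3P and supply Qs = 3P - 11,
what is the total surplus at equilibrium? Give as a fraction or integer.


Find equilibrium: 82 - 3P = 3P - 11
82 + 11 = 6P
P* = 93/6 = 31/2
Q* = 3*31/2 - 11 = 71/2
Inverse demand: P = 82/3 - Q/3, so P_max = 82/3
Inverse supply: P = 11/3 + Q/3, so P_min = 11/3
CS = (1/2) * 71/2 * (82/3 - 31/2) = 5041/24
PS = (1/2) * 71/2 * (31/2 - 11/3) = 5041/24
TS = CS + PS = 5041/24 + 5041/24 = 5041/12

5041/12


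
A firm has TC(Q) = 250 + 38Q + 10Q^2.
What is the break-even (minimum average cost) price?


AC(Q) = 250/Q + 38 + 10Q
To minimize: dAC/dQ = -250/Q^2 + 10 = 0
Q^2 = 250/10 = 25
Q* = 5
Min AC = 250/5 + 38 + 10*5
Min AC = 50 + 38 + 50 = 138

138


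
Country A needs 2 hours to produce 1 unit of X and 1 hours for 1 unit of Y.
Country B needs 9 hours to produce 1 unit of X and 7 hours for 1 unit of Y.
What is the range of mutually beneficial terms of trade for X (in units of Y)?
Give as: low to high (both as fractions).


Opportunity cost of X for Country A = hours_X / hours_Y = 2/1 = 2 units of Y
Opportunity cost of X for Country B = hours_X / hours_Y = 9/7 = 9/7 units of Y
Terms of trade must be between the two opportunity costs.
Range: 9/7 to 2

9/7 to 2


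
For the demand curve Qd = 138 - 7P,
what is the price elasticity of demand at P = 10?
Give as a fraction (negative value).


dQ/dP = -7
At P = 10: Q = 138 - 7*10 = 68
E = (dQ/dP)(P/Q) = (-7)(10/68) = -35/34

-35/34


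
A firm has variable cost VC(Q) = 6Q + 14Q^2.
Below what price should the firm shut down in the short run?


AVC(Q) = VC(Q)/Q = 6 + 14Q
AVC is increasing in Q, so minimum AVC is at Q -> 0+.
Min AVC = 6
The firm should shut down if P < 6.

6


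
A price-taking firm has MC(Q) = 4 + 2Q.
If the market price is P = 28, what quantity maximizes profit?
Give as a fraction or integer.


In perfect competition, profit is maximized where P = MC.
28 = 4 + 2Q
24 = 2Q
Q* = 24/2 = 12

12


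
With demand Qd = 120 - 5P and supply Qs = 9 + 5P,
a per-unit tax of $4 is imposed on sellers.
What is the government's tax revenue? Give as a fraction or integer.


With tax on sellers, new supply: Qs' = 9 + 5(P - 4)
= 5P - 11
New equilibrium quantity:
Q_new = 109/2
Tax revenue = tax * Q_new = 4 * 109/2 = 218

218


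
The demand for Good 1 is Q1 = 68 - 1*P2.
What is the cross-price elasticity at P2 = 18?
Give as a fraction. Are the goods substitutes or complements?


dQ1/dP2 = -1
At P2 = 18: Q1 = 68 - 1*18 = 50
Exy = (dQ1/dP2)(P2/Q1) = -1 * 18 / 50 = -9/25
Since Exy < 0, the goods are complements.

-9/25 (complements)


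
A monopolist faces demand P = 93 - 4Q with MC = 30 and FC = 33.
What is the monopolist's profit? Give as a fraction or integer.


MR = MC: 93 - 8Q = 30
Q* = 63/8
P* = 93 - 4*63/8 = 123/2
Profit = (P* - MC)*Q* - FC
= (123/2 - 30)*63/8 - 33
= 63/2*63/8 - 33
= 3969/16 - 33 = 3441/16

3441/16


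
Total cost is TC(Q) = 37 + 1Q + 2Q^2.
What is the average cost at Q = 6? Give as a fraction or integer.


TC(6) = 37 + 1*6 + 2*6^2
TC(6) = 37 + 6 + 72 = 115
AC = TC/Q = 115/6 = 115/6

115/6


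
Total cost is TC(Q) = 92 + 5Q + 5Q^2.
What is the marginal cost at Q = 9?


MC = dTC/dQ = 5 + 2*5*Q
At Q = 9:
MC = 5 + 10*9
MC = 5 + 90 = 95

95


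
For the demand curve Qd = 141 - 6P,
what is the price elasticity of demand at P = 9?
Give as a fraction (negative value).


dQ/dP = -6
At P = 9: Q = 141 - 6*9 = 87
E = (dQ/dP)(P/Q) = (-6)(9/87) = -18/29

-18/29


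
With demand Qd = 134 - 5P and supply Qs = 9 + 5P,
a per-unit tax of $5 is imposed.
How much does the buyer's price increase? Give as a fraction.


With a per-unit tax, the buyer's price increase depends on relative slopes.
Supply slope: d = 5, Demand slope: b = 5
Buyer's price increase = d * tax / (b + d)
= 5 * 5 / (5 + 5)
= 25 / 10 = 5/2

5/2


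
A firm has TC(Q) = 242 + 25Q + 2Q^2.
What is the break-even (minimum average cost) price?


AC(Q) = 242/Q + 25 + 2Q
To minimize: dAC/dQ = -242/Q^2 + 2 = 0
Q^2 = 242/2 = 121
Q* = 11
Min AC = 242/11 + 25 + 2*11
Min AC = 22 + 25 + 22 = 69

69


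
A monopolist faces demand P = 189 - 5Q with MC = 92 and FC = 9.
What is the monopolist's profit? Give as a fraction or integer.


MR = MC: 189 - 10Q = 92
Q* = 97/10
P* = 189 - 5*97/10 = 281/2
Profit = (P* - MC)*Q* - FC
= (281/2 - 92)*97/10 - 9
= 97/2*97/10 - 9
= 9409/20 - 9 = 9229/20

9229/20


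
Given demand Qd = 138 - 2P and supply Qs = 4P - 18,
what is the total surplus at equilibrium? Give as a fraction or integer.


Find equilibrium: 138 - 2P = 4P - 18
138 + 18 = 6P
P* = 156/6 = 26
Q* = 4*26 - 18 = 86
Inverse demand: P = 69 - Q/2, so P_max = 69
Inverse supply: P = 9/2 + Q/4, so P_min = 9/2
CS = (1/2) * 86 * (69 - 26) = 1849
PS = (1/2) * 86 * (26 - 9/2) = 1849/2
TS = CS + PS = 1849 + 1849/2 = 5547/2

5547/2


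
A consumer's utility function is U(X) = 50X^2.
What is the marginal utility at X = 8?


MU = dU/dX = 50*2*X^(2-1)
MU = 100*X^1
At X = 8:
MU = 100 * 8^1
MU = 100 * 8 = 800

800


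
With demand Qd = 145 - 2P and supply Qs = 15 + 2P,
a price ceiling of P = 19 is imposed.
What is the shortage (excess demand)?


At P = 19:
Qd = 145 - 2*19 = 107
Qs = 15 + 2*19 = 53
Shortage = Qd - Qs = 107 - 53 = 54

54


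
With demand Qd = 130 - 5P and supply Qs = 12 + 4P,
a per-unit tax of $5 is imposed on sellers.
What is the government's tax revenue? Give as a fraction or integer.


With tax on sellers, new supply: Qs' = 12 + 4(P - 5)
= 4P - 8
New equilibrium quantity:
Q_new = 160/3
Tax revenue = tax * Q_new = 5 * 160/3 = 800/3

800/3


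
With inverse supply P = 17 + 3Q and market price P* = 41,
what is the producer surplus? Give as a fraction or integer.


Minimum supply price (at Q=0): P_min = 17
Quantity supplied at P* = 41:
Q* = (41 - 17)/3 = 8
PS = (1/2) * Q* * (P* - P_min)
PS = (1/2) * 8 * (41 - 17)
PS = (1/2) * 8 * 24 = 96

96


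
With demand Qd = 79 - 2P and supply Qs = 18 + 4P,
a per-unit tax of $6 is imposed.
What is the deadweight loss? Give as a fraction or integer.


Pre-tax equilibrium quantity: Q* = 176/3
Post-tax equilibrium quantity: Q_tax = 152/3
Reduction in quantity: Q* - Q_tax = 8
DWL = (1/2) * tax * (Q* - Q_tax)
DWL = (1/2) * 6 * 8 = 24

24


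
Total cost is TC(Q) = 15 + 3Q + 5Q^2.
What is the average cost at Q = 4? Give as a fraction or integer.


TC(4) = 15 + 3*4 + 5*4^2
TC(4) = 15 + 12 + 80 = 107
AC = TC/Q = 107/4 = 107/4

107/4


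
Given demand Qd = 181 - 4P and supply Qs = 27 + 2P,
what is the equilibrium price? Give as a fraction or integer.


At equilibrium, Qd = Qs.
181 - 4P = 27 + 2P
181 - 27 = 4P + 2P
154 = 6P
P* = 154/6 = 77/3

77/3


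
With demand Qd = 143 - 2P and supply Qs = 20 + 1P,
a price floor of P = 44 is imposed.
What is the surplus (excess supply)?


At P = 44:
Qd = 143 - 2*44 = 55
Qs = 20 + 1*44 = 64
Surplus = Qs - Qd = 64 - 55 = 9

9


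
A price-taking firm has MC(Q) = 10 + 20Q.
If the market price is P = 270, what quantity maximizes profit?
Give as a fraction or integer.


In perfect competition, profit is maximized where P = MC.
270 = 10 + 20Q
260 = 20Q
Q* = 260/20 = 13

13


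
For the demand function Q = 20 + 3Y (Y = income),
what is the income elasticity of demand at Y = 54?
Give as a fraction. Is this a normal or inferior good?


dQ/dY = 3
At Y = 54: Q = 20 + 3*54 = 182
Ey = (dQ/dY)(Y/Q) = 3 * 54 / 182 = 81/91
Since Ey > 0, this is a normal good.

81/91 (normal good)


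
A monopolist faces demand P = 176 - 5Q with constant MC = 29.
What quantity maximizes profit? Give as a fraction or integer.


TR = P*Q = (176 - 5Q)Q = 176Q - 5Q^2
MR = dTR/dQ = 176 - 10Q
Set MR = MC:
176 - 10Q = 29
147 = 10Q
Q* = 147/10 = 147/10

147/10


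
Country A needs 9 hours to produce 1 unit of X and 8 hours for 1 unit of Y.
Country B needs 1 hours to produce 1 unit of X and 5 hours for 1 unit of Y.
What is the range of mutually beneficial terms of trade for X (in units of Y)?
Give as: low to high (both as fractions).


Opportunity cost of X for Country A = hours_X / hours_Y = 9/8 = 9/8 units of Y
Opportunity cost of X for Country B = hours_X / hours_Y = 1/5 = 1/5 units of Y
Terms of trade must be between the two opportunity costs.
Range: 1/5 to 9/8

1/5 to 9/8


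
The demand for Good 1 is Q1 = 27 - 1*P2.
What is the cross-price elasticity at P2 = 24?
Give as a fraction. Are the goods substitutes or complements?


dQ1/dP2 = -1
At P2 = 24: Q1 = 27 - 1*24 = 3
Exy = (dQ1/dP2)(P2/Q1) = -1 * 24 / 3 = -8
Since Exy < 0, the goods are complements.

-8 (complements)


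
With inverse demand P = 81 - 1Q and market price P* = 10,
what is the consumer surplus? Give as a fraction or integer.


Maximum willingness to pay (at Q=0): P_max = 81
Quantity demanded at P* = 10:
Q* = (81 - 10)/1 = 71
CS = (1/2) * Q* * (P_max - P*)
CS = (1/2) * 71 * (81 - 10)
CS = (1/2) * 71 * 71 = 5041/2

5041/2


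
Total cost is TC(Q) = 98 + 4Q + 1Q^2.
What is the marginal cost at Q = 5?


MC = dTC/dQ = 4 + 2*1*Q
At Q = 5:
MC = 4 + 2*5
MC = 4 + 10 = 14

14


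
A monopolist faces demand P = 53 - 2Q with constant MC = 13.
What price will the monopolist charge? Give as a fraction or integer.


MR = 53 - 4Q
Set MR = MC: 53 - 4Q = 13
Q* = 10
Substitute into demand:
P* = 53 - 2*10 = 33

33


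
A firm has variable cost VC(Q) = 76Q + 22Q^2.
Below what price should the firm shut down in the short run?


AVC(Q) = VC(Q)/Q = 76 + 22Q
AVC is increasing in Q, so minimum AVC is at Q -> 0+.
Min AVC = 76
The firm should shut down if P < 76.

76


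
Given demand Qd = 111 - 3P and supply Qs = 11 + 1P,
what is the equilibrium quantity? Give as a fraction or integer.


First find equilibrium price:
111 - 3P = 11 + 1P
P* = 100/4 = 25
Then substitute into demand:
Q* = 111 - 3 * 25 = 36

36


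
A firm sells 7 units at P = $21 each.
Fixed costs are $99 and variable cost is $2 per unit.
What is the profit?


Total Revenue = P * Q = 21 * 7 = $147
Total Cost = FC + VC*Q = 99 + 2*7 = $113
Profit = TR - TC = 147 - 113 = $34

$34


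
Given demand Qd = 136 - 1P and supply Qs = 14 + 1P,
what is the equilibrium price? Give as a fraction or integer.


At equilibrium, Qd = Qs.
136 - 1P = 14 + 1P
136 - 14 = 1P + 1P
122 = 2P
P* = 122/2 = 61

61


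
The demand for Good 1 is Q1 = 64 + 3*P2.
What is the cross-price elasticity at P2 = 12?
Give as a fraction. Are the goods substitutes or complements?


dQ1/dP2 = 3
At P2 = 12: Q1 = 64 + 3*12 = 100
Exy = (dQ1/dP2)(P2/Q1) = 3 * 12 / 100 = 9/25
Since Exy > 0, the goods are substitutes.

9/25 (substitutes)


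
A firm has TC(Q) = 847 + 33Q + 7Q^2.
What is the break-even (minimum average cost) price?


AC(Q) = 847/Q + 33 + 7Q
To minimize: dAC/dQ = -847/Q^2 + 7 = 0
Q^2 = 847/7 = 121
Q* = 11
Min AC = 847/11 + 33 + 7*11
Min AC = 77 + 33 + 77 = 187

187


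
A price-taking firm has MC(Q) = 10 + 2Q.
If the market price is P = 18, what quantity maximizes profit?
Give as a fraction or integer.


In perfect competition, profit is maximized where P = MC.
18 = 10 + 2Q
8 = 2Q
Q* = 8/2 = 4

4


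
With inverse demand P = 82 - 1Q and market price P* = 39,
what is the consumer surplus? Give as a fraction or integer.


Maximum willingness to pay (at Q=0): P_max = 82
Quantity demanded at P* = 39:
Q* = (82 - 39)/1 = 43
CS = (1/2) * Q* * (P_max - P*)
CS = (1/2) * 43 * (82 - 39)
CS = (1/2) * 43 * 43 = 1849/2

1849/2


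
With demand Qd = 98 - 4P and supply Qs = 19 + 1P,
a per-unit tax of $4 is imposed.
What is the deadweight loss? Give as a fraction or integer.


Pre-tax equilibrium quantity: Q* = 174/5
Post-tax equilibrium quantity: Q_tax = 158/5
Reduction in quantity: Q* - Q_tax = 16/5
DWL = (1/2) * tax * (Q* - Q_tax)
DWL = (1/2) * 4 * 16/5 = 32/5

32/5


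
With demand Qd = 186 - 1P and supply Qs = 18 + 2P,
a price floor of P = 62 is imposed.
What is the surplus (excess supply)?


At P = 62:
Qd = 186 - 1*62 = 124
Qs = 18 + 2*62 = 142
Surplus = Qs - Qd = 142 - 124 = 18

18


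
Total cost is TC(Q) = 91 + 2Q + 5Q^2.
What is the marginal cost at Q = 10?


MC = dTC/dQ = 2 + 2*5*Q
At Q = 10:
MC = 2 + 10*10
MC = 2 + 100 = 102

102


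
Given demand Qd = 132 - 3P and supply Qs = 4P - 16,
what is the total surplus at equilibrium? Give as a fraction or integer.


Find equilibrium: 132 - 3P = 4P - 16
132 + 16 = 7P
P* = 148/7 = 148/7
Q* = 4*148/7 - 16 = 480/7
Inverse demand: P = 44 - Q/3, so P_max = 44
Inverse supply: P = 4 + Q/4, so P_min = 4
CS = (1/2) * 480/7 * (44 - 148/7) = 38400/49
PS = (1/2) * 480/7 * (148/7 - 4) = 28800/49
TS = CS + PS = 38400/49 + 28800/49 = 9600/7

9600/7


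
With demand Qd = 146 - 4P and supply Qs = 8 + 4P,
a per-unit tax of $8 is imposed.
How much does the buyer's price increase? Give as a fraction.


With a per-unit tax, the buyer's price increase depends on relative slopes.
Supply slope: d = 4, Demand slope: b = 4
Buyer's price increase = d * tax / (b + d)
= 4 * 8 / (4 + 4)
= 32 / 8 = 4

4


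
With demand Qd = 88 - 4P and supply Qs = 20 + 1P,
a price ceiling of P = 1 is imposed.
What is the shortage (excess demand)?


At P = 1:
Qd = 88 - 4*1 = 84
Qs = 20 + 1*1 = 21
Shortage = Qd - Qs = 84 - 21 = 63

63


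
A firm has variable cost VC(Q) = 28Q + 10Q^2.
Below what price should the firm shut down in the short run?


AVC(Q) = VC(Q)/Q = 28 + 10Q
AVC is increasing in Q, so minimum AVC is at Q -> 0+.
Min AVC = 28
The firm should shut down if P < 28.

28


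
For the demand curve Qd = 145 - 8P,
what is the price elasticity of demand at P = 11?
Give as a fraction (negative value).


dQ/dP = -8
At P = 11: Q = 145 - 8*11 = 57
E = (dQ/dP)(P/Q) = (-8)(11/57) = -88/57

-88/57


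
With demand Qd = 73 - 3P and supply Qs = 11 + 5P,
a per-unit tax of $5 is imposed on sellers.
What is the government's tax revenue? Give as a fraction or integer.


With tax on sellers, new supply: Qs' = 11 + 5(P - 5)
= 5P - 14
New equilibrium quantity:
Q_new = 323/8
Tax revenue = tax * Q_new = 5 * 323/8 = 1615/8

1615/8


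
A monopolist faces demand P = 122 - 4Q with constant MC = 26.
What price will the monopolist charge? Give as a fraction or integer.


MR = 122 - 8Q
Set MR = MC: 122 - 8Q = 26
Q* = 12
Substitute into demand:
P* = 122 - 4*12 = 74

74


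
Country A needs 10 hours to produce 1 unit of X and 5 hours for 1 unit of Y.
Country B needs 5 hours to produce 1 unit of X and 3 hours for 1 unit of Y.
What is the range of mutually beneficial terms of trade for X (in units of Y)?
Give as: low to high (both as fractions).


Opportunity cost of X for Country A = hours_X / hours_Y = 10/5 = 2 units of Y
Opportunity cost of X for Country B = hours_X / hours_Y = 5/3 = 5/3 units of Y
Terms of trade must be between the two opportunity costs.
Range: 5/3 to 2

5/3 to 2


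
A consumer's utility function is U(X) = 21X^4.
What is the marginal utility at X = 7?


MU = dU/dX = 21*4*X^(4-1)
MU = 84*X^3
At X = 7:
MU = 84 * 7^3
MU = 84 * 343 = 28812

28812


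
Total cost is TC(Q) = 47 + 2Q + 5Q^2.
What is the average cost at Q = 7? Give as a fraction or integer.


TC(7) = 47 + 2*7 + 5*7^2
TC(7) = 47 + 14 + 245 = 306
AC = TC/Q = 306/7 = 306/7

306/7


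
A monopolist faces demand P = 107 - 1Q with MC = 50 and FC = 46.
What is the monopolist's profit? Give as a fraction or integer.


MR = MC: 107 - 2Q = 50
Q* = 57/2
P* = 107 - 1*57/2 = 157/2
Profit = (P* - MC)*Q* - FC
= (157/2 - 50)*57/2 - 46
= 57/2*57/2 - 46
= 3249/4 - 46 = 3065/4

3065/4


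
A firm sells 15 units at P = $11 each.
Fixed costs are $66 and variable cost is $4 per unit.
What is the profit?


Total Revenue = P * Q = 11 * 15 = $165
Total Cost = FC + VC*Q = 66 + 4*15 = $126
Profit = TR - TC = 165 - 126 = $39

$39


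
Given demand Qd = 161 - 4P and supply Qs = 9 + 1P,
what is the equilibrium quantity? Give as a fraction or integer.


First find equilibrium price:
161 - 4P = 9 + 1P
P* = 152/5 = 152/5
Then substitute into demand:
Q* = 161 - 4 * 152/5 = 197/5

197/5


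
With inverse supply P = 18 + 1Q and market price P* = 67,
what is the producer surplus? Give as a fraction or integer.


Minimum supply price (at Q=0): P_min = 18
Quantity supplied at P* = 67:
Q* = (67 - 18)/1 = 49
PS = (1/2) * Q* * (P* - P_min)
PS = (1/2) * 49 * (67 - 18)
PS = (1/2) * 49 * 49 = 2401/2

2401/2


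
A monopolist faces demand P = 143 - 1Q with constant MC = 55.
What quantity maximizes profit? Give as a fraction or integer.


TR = P*Q = (143 - 1Q)Q = 143Q - 1Q^2
MR = dTR/dQ = 143 - 2Q
Set MR = MC:
143 - 2Q = 55
88 = 2Q
Q* = 88/2 = 44

44


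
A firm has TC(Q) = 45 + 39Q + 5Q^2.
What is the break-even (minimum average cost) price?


AC(Q) = 45/Q + 39 + 5Q
To minimize: dAC/dQ = -45/Q^2 + 5 = 0
Q^2 = 45/5 = 9
Q* = 3
Min AC = 45/3 + 39 + 5*3
Min AC = 15 + 39 + 15 = 69

69


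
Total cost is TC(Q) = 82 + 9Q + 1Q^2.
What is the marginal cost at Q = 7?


MC = dTC/dQ = 9 + 2*1*Q
At Q = 7:
MC = 9 + 2*7
MC = 9 + 14 = 23

23


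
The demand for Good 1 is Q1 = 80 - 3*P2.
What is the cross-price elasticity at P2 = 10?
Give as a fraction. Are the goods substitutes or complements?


dQ1/dP2 = -3
At P2 = 10: Q1 = 80 - 3*10 = 50
Exy = (dQ1/dP2)(P2/Q1) = -3 * 10 / 50 = -3/5
Since Exy < 0, the goods are complements.

-3/5 (complements)


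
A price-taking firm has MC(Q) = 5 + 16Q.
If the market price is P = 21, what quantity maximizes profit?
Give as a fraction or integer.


In perfect competition, profit is maximized where P = MC.
21 = 5 + 16Q
16 = 16Q
Q* = 16/16 = 1

1


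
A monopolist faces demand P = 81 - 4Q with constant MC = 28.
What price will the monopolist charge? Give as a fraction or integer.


MR = 81 - 8Q
Set MR = MC: 81 - 8Q = 28
Q* = 53/8
Substitute into demand:
P* = 81 - 4*53/8 = 109/2

109/2
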